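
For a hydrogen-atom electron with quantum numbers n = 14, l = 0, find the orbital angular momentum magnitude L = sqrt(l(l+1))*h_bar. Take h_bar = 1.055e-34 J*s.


L = sqrt(l*(l+1)) * h_bar
= sqrt(0 * 1) * 1.055e-34
= sqrt(0) * 1.055e-34
= 0.0 * 1.055e-34
= 0.0000e+00 J*s

0.0000e+00


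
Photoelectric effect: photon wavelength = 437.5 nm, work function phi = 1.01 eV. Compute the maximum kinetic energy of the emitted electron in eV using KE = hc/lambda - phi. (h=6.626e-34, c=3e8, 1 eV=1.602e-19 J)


E_photon = hc / lambda
= (6.626e-34)(3e8) / (437.5e-9)
= 4.5435e-19 J
= 2.8362 eV
KE = E_photon - phi
= 2.8362 - 1.01
= 1.8262 eV

1.8262


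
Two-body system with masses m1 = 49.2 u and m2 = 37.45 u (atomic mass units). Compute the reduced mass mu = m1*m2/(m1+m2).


mu = m1 * m2 / (m1 + m2)
= 49.2 * 37.45 / (49.2 + 37.45)
= 1842.54 / 86.65
= 21.2642 u

21.2642


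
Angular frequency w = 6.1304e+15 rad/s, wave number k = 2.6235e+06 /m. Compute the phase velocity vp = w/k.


vp = w / k
= 6.1304e+15 / 2.6235e+06
= 2.3367e+09 m/s

2.3367e+09


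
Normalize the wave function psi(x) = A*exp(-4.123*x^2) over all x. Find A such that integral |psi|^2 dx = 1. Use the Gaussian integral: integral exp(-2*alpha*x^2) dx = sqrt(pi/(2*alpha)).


integral |psi|^2 dx = A^2 * sqrt(pi/(2*alpha)) = 1
A^2 = sqrt(2*alpha/pi)
= sqrt(2 * 4.123 / pi)
= 1.620118
A = sqrt(1.620118)
= 1.2728

1.2728


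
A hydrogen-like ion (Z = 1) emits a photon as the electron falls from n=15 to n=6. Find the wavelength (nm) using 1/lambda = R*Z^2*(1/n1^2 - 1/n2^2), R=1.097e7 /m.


1/lambda = R * Z^2 * (1/n1^2 - 1/n2^2)
= 1.097e7 * 1^2 * (1/6^2 - 1/15^2)
= 1.097e7 * 1 * (0.027778 - 0.004444)
= 2.5597e+05 /m
lambda = 1 / 2.5597e+05
= 3906.7587 nm

3906.7587


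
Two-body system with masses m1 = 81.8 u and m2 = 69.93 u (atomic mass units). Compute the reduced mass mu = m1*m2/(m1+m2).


mu = m1 * m2 / (m1 + m2)
= 81.8 * 69.93 / (81.8 + 69.93)
= 5720.274 / 151.73
= 37.7003 u

37.7003


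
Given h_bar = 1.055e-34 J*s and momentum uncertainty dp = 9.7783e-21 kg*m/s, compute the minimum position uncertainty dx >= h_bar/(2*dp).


dx = h_bar / (2 * dp)
= 1.055e-34 / (2 * 9.7783e-21)
= 1.055e-34 / 1.9557e-20
= 5.3946e-15 m

5.3946e-15


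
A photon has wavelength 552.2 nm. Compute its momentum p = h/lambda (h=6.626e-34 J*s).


p = h / lambda
= 6.626e-34 / (552.2e-9)
= 6.626e-34 / 5.5220e-07
= 1.1999e-27 kg*m/s

1.1999e-27


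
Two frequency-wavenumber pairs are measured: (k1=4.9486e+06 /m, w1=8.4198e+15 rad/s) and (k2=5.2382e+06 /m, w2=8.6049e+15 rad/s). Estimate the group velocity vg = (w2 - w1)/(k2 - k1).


vg = (w2 - w1) / (k2 - k1)
= (8.6049e+15 - 8.4198e+15) / (5.2382e+06 - 4.9486e+06)
= 1.8510e+14 / 2.8960e+05
= 6.3916e+08 m/s

6.3916e+08


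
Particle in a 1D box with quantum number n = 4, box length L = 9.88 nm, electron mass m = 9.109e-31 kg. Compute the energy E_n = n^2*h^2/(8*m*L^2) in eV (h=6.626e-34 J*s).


E = n^2 * h^2 / (8 * m * L^2)
= 4^2 * (6.626e-34)^2 / (8 * 9.109e-31 * (9.88e-9)^2)
= 16 * 4.3904e-67 / (8 * 9.109e-31 * 9.7614e-17)
= 9.8753e-21 J
= 0.0616 eV

0.0616


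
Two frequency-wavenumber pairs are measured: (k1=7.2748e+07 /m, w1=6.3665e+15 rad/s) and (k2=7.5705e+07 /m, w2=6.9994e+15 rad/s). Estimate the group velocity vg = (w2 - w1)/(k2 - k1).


vg = (w2 - w1) / (k2 - k1)
= (6.9994e+15 - 6.3665e+15) / (7.5705e+07 - 7.2748e+07)
= 6.3290e+14 / 2.9570e+06
= 2.1403e+08 m/s

2.1403e+08


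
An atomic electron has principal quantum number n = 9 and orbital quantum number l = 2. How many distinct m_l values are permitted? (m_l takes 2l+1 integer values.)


m_l ranges from -l to +l in integer steps
So m_l goes from -2 to +2
Count = 2l + 1 = 2*2 + 1
= 5

5


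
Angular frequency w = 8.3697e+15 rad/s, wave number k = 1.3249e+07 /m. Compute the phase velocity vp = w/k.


vp = w / k
= 8.3697e+15 / 1.3249e+07
= 6.3172e+08 m/s

6.3172e+08


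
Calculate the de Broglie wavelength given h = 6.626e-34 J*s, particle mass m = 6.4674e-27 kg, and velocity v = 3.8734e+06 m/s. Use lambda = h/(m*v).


lambda = h / (m * v)
= 6.626e-34 / (6.4674e-27 * 3.8734e+06)
= 6.626e-34 / 2.5051e-20
= 2.6450e-14 m

2.6450e-14


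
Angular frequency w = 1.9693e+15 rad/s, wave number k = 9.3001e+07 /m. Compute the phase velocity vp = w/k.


vp = w / k
= 1.9693e+15 / 9.3001e+07
= 2.1175e+07 m/s

2.1175e+07


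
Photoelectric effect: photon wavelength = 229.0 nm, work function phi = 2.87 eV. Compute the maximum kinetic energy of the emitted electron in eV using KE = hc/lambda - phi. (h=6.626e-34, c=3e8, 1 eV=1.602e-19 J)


E_photon = hc / lambda
= (6.626e-34)(3e8) / (229.0e-9)
= 8.6803e-19 J
= 5.4184 eV
KE = E_photon - phi
= 5.4184 - 2.87
= 2.5484 eV

2.5484


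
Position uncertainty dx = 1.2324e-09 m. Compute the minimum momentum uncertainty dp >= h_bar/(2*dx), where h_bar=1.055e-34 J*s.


dp = h_bar / (2 * dx)
= 1.055e-34 / (2 * 1.2324e-09)
= 1.055e-34 / 2.4648e-09
= 4.2803e-26 kg*m/s

4.2803e-26


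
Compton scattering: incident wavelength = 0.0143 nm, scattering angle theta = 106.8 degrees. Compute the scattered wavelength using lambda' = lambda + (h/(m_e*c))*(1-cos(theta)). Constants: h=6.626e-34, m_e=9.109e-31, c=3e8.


Compton wavelength: h/(m_e*c) = 2.4247e-12 m
d_lambda = 2.4247e-12 * (1 - cos(106.8 deg))
= 2.4247e-12 * 1.289032
= 3.1255e-12 m = 0.003126 nm
lambda' = 0.0143 + 0.003126
= 0.017426 nm

0.017426


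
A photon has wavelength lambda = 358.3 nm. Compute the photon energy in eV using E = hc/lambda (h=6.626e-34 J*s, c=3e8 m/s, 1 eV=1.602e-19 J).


E = hc / lambda
= (6.626e-34)(3e8) / (358.3e-9)
= 1.9878e-25 / 3.5830e-07
= 5.5479e-19 J
Converting to eV: 5.5479e-19 / 1.602e-19
= 3.4631 eV

3.4631


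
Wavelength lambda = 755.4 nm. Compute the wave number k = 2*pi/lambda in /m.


k = 2 * pi / lambda
= 6.2832 / (755.4e-9)
= 6.2832 / 7.5540e-07
= 8.3177e+06 /m

8.3177e+06


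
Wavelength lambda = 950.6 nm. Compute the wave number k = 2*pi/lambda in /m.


k = 2 * pi / lambda
= 6.2832 / (950.6e-9)
= 6.2832 / 9.5060e-07
= 6.6097e+06 /m

6.6097e+06


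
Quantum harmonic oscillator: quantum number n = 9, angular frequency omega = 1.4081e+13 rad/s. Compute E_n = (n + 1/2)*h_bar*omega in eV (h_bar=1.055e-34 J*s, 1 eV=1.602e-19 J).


E = (n + 1/2) * h_bar * omega
= (9 + 0.5) * 1.055e-34 * 1.4081e+13
= 9.5 * 1.4855e-21
= 1.4113e-20 J
= 0.0881 eV

0.0881


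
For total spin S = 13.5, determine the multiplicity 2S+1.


Spin multiplicity = 2S + 1
= 2 * 13.5 + 1
= 27.0 + 1
= 28

28


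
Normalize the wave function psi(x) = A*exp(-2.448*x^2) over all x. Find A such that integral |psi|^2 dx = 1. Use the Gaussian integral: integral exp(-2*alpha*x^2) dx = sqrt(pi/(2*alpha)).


integral |psi|^2 dx = A^2 * sqrt(pi/(2*alpha)) = 1
A^2 = sqrt(2*alpha/pi)
= sqrt(2 * 2.448 / pi)
= 1.248377
A = sqrt(1.248377)
= 1.1173

1.1173


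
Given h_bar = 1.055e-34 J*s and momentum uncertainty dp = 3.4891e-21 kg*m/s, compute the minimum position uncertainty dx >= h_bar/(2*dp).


dx = h_bar / (2 * dp)
= 1.055e-34 / (2 * 3.4891e-21)
= 1.055e-34 / 6.9782e-21
= 1.5119e-14 m

1.5119e-14


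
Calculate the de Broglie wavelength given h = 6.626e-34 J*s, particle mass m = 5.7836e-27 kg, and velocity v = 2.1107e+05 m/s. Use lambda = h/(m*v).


lambda = h / (m * v)
= 6.626e-34 / (5.7836e-27 * 2.1107e+05)
= 6.626e-34 / 1.2207e-21
= 5.4278e-13 m

5.4278e-13


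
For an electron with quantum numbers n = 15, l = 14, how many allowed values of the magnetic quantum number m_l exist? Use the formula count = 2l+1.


m_l ranges from -l to +l in integer steps
So m_l goes from -14 to +14
Count = 2l + 1 = 2*14 + 1
= 29

29


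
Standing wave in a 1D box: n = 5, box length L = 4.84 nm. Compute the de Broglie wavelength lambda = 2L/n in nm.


lambda = 2L / n
= 2 * 4.84 / 5
= 9.68 / 5
= 1.936 nm

1.936


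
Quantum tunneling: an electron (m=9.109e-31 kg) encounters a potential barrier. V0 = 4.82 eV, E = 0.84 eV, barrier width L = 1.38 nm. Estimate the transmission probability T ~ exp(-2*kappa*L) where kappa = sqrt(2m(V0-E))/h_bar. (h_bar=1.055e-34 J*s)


V0 - E = 3.98 eV = 6.3760e-19 J
kappa = sqrt(2 * m * (V0-E)) / h_bar
= sqrt(2 * 9.109e-31 * 6.3760e-19) / 1.055e-34
= 1.0216e+10 /m
2*kappa*L = 2 * 1.0216e+10 * 1.38e-9
= 28.1955
T = exp(-28.1955) = 5.686578e-13

5.686578e-13


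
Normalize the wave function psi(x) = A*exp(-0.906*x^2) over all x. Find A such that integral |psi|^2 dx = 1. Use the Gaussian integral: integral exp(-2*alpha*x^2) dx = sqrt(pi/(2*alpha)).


integral |psi|^2 dx = A^2 * sqrt(pi/(2*alpha)) = 1
A^2 = sqrt(2*alpha/pi)
= sqrt(2 * 0.906 / pi)
= 0.759459
A = sqrt(0.759459)
= 0.8715

0.8715


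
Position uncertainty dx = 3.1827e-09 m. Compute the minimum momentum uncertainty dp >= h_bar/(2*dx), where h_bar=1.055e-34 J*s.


dp = h_bar / (2 * dx)
= 1.055e-34 / (2 * 3.1827e-09)
= 1.055e-34 / 6.3654e-09
= 1.6574e-26 kg*m/s

1.6574e-26


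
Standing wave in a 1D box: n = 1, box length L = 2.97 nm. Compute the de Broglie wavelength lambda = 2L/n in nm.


lambda = 2L / n
= 2 * 2.97 / 1
= 5.94 / 1
= 5.94 nm

5.94


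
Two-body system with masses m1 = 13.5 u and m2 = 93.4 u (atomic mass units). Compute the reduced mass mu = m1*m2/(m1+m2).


mu = m1 * m2 / (m1 + m2)
= 13.5 * 93.4 / (13.5 + 93.4)
= 1260.9 / 106.9
= 11.7951 u

11.7951


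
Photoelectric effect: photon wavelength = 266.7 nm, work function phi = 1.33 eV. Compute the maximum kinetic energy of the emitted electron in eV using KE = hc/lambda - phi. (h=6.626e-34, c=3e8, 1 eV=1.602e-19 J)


E_photon = hc / lambda
= (6.626e-34)(3e8) / (266.7e-9)
= 7.4533e-19 J
= 4.6525 eV
KE = E_photon - phi
= 4.6525 - 1.33
= 3.3225 eV

3.3225


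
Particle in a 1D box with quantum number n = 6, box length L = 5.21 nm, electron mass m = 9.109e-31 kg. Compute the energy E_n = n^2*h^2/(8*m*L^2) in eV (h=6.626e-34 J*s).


E = n^2 * h^2 / (8 * m * L^2)
= 6^2 * (6.626e-34)^2 / (8 * 9.109e-31 * (5.21e-9)^2)
= 36 * 4.3904e-67 / (8 * 9.109e-31 * 2.7144e-17)
= 7.9904e-20 J
= 0.4988 eV

0.4988


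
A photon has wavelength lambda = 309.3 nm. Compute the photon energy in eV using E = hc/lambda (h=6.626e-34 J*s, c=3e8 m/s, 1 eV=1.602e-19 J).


E = hc / lambda
= (6.626e-34)(3e8) / (309.3e-9)
= 1.9878e-25 / 3.0930e-07
= 6.4268e-19 J
Converting to eV: 6.4268e-19 / 1.602e-19
= 4.0117 eV

4.0117


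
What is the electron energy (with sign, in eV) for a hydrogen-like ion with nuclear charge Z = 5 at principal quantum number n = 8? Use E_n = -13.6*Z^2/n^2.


E_n = -13.6 * Z^2 / n^2
= -13.6 * 5^2 / 8^2
= -13.6 * 25 / 64
= -5.3125 eV

-5.3125


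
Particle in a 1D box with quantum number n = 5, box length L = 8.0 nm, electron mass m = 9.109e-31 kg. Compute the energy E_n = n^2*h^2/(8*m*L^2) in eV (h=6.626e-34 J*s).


E = n^2 * h^2 / (8 * m * L^2)
= 5^2 * (6.626e-34)^2 / (8 * 9.109e-31 * (8.0e-9)^2)
= 25 * 4.3904e-67 / (8 * 9.109e-31 * 6.4000e-17)
= 2.3534e-20 J
= 0.1469 eV

0.1469


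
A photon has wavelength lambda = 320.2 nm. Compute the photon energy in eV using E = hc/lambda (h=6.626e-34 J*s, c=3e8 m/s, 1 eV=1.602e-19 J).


E = hc / lambda
= (6.626e-34)(3e8) / (320.2e-9)
= 1.9878e-25 / 3.2020e-07
= 6.2080e-19 J
Converting to eV: 6.2080e-19 / 1.602e-19
= 3.8752 eV

3.8752


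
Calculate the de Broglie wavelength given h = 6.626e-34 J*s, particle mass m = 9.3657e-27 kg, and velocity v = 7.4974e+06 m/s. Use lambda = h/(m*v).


lambda = h / (m * v)
= 6.626e-34 / (9.3657e-27 * 7.4974e+06)
= 6.626e-34 / 7.0218e-20
= 9.4363e-15 m

9.4363e-15


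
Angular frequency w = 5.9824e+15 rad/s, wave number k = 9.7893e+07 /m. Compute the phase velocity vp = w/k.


vp = w / k
= 5.9824e+15 / 9.7893e+07
= 6.1112e+07 m/s

6.1112e+07


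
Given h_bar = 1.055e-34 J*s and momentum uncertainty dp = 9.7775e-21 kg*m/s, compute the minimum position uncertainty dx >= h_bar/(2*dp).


dx = h_bar / (2 * dp)
= 1.055e-34 / (2 * 9.7775e-21)
= 1.055e-34 / 1.9555e-20
= 5.3950e-15 m

5.3950e-15


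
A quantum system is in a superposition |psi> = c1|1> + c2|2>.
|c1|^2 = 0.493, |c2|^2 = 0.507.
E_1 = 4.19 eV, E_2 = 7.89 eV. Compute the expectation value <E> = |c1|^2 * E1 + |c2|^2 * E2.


<E> = |c1|^2 * E1 + |c2|^2 * E2
= 0.493 * 4.19 + 0.507 * 7.89
= 2.0657 + 4.0002
= 6.0659 eV

6.0659


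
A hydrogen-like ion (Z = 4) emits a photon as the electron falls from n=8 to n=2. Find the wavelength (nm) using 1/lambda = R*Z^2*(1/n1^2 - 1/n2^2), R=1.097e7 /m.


1/lambda = R * Z^2 * (1/n1^2 - 1/n2^2)
= 1.097e7 * 4^2 * (1/2^2 - 1/8^2)
= 1.097e7 * 16 * (0.25 - 0.015625)
= 4.1138e+07 /m
lambda = 1 / 4.1138e+07
= 24.3087 nm

24.3087


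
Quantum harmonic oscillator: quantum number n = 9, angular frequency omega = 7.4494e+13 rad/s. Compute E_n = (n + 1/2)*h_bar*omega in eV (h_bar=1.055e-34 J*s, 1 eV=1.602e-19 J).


E = (n + 1/2) * h_bar * omega
= (9 + 0.5) * 1.055e-34 * 7.4494e+13
= 9.5 * 7.8591e-21
= 7.4662e-20 J
= 0.4661 eV

0.4661


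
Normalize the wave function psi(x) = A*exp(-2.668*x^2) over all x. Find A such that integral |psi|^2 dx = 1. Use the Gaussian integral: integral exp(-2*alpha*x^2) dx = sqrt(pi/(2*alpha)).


integral |psi|^2 dx = A^2 * sqrt(pi/(2*alpha)) = 1
A^2 = sqrt(2*alpha/pi)
= sqrt(2 * 2.668 / pi)
= 1.303266
A = sqrt(1.303266)
= 1.1416

1.1416


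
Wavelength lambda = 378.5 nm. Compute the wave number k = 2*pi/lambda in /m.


k = 2 * pi / lambda
= 6.2832 / (378.5e-9)
= 6.2832 / 3.7850e-07
= 1.6600e+07 /m

1.6600e+07


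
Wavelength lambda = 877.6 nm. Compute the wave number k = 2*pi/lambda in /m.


k = 2 * pi / lambda
= 6.2832 / (877.6e-9)
= 6.2832 / 8.7760e-07
= 7.1595e+06 /m

7.1595e+06


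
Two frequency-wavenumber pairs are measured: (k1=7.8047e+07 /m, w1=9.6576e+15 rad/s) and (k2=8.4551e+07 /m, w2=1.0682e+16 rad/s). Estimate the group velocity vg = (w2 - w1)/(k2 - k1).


vg = (w2 - w1) / (k2 - k1)
= (1.0682e+16 - 9.6576e+15) / (8.4551e+07 - 7.8047e+07)
= 1.0244e+15 / 6.5040e+06
= 1.5750e+08 m/s

1.5750e+08


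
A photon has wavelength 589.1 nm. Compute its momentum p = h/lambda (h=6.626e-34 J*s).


p = h / lambda
= 6.626e-34 / (589.1e-9)
= 6.626e-34 / 5.8910e-07
= 1.1248e-27 kg*m/s

1.1248e-27


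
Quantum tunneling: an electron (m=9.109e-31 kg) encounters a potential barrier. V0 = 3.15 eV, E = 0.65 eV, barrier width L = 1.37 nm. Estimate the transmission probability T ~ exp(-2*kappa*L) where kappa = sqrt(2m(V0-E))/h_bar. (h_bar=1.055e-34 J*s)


V0 - E = 2.5 eV = 4.0050e-19 J
kappa = sqrt(2 * m * (V0-E)) / h_bar
= sqrt(2 * 9.109e-31 * 4.0050e-19) / 1.055e-34
= 8.0965e+09 /m
2*kappa*L = 2 * 8.0965e+09 * 1.37e-9
= 22.1845
T = exp(-22.1845) = 2.319490e-10

2.319490e-10


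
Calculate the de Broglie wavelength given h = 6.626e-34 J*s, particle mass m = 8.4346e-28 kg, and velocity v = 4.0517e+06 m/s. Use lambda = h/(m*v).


lambda = h / (m * v)
= 6.626e-34 / (8.4346e-28 * 4.0517e+06)
= 6.626e-34 / 3.4174e-21
= 1.9389e-13 m

1.9389e-13


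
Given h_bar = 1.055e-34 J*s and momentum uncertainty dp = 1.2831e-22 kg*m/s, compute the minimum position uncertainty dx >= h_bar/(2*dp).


dx = h_bar / (2 * dp)
= 1.055e-34 / (2 * 1.2831e-22)
= 1.055e-34 / 2.5662e-22
= 4.1111e-13 m

4.1111e-13


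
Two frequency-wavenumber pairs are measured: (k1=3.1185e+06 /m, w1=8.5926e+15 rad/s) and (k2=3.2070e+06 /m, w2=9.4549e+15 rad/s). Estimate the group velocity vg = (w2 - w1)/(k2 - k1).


vg = (w2 - w1) / (k2 - k1)
= (9.4549e+15 - 8.5926e+15) / (3.2070e+06 - 3.1185e+06)
= 8.6230e+14 / 8.8500e+04
= 9.7435e+09 m/s

9.7435e+09


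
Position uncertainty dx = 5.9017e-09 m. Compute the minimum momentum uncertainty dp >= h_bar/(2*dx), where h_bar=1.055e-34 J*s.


dp = h_bar / (2 * dx)
= 1.055e-34 / (2 * 5.9017e-09)
= 1.055e-34 / 1.1803e-08
= 8.9381e-27 kg*m/s

8.9381e-27


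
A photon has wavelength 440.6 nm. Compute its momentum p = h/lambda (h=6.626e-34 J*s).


p = h / lambda
= 6.626e-34 / (440.6e-9)
= 6.626e-34 / 4.4060e-07
= 1.5039e-27 kg*m/s

1.5039e-27


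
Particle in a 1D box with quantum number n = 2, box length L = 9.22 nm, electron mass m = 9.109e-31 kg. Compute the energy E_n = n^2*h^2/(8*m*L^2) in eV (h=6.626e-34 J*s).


E = n^2 * h^2 / (8 * m * L^2)
= 2^2 * (6.626e-34)^2 / (8 * 9.109e-31 * (9.22e-9)^2)
= 4 * 4.3904e-67 / (8 * 9.109e-31 * 8.5008e-17)
= 2.8349e-21 J
= 0.0177 eV

0.0177


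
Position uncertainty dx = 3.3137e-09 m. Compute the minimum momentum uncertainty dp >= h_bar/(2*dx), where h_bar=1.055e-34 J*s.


dp = h_bar / (2 * dx)
= 1.055e-34 / (2 * 3.3137e-09)
= 1.055e-34 / 6.6274e-09
= 1.5919e-26 kg*m/s

1.5919e-26


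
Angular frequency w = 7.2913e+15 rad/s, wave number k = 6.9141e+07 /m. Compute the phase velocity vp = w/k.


vp = w / k
= 7.2913e+15 / 6.9141e+07
= 1.0546e+08 m/s

1.0546e+08


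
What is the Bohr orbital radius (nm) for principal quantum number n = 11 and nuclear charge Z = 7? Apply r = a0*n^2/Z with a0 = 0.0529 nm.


r = a0 * n^2 / Z
= 0.0529 * 11^2 / 7
= 0.0529 * 121 / 7
= 0.9144 nm

0.9144


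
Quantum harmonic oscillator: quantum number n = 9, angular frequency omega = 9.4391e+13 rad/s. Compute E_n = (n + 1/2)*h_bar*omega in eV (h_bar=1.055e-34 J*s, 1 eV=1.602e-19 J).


E = (n + 1/2) * h_bar * omega
= (9 + 0.5) * 1.055e-34 * 9.4391e+13
= 9.5 * 9.9583e-21
= 9.4603e-20 J
= 0.5905 eV

0.5905


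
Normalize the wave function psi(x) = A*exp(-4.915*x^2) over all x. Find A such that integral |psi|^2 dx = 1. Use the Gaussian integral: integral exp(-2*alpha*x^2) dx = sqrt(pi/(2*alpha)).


integral |psi|^2 dx = A^2 * sqrt(pi/(2*alpha)) = 1
A^2 = sqrt(2*alpha/pi)
= sqrt(2 * 4.915 / pi)
= 1.768894
A = sqrt(1.768894)
= 1.33

1.33


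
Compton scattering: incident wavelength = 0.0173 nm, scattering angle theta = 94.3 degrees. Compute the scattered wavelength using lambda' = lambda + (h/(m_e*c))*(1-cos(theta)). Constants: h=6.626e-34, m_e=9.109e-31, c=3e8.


Compton wavelength: h/(m_e*c) = 2.4247e-12 m
d_lambda = 2.4247e-12 * (1 - cos(94.3 deg))
= 2.4247e-12 * 1.074979
= 2.6065e-12 m = 0.002607 nm
lambda' = 0.0173 + 0.002607
= 0.019907 nm

0.019907


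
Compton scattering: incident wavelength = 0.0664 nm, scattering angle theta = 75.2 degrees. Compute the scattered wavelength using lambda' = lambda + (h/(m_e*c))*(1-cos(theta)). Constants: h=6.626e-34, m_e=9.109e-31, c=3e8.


Compton wavelength: h/(m_e*c) = 2.4247e-12 m
d_lambda = 2.4247e-12 * (1 - cos(75.2 deg))
= 2.4247e-12 * 0.744554
= 1.8053e-12 m = 0.001805 nm
lambda' = 0.0664 + 0.001805
= 0.068205 nm

0.068205


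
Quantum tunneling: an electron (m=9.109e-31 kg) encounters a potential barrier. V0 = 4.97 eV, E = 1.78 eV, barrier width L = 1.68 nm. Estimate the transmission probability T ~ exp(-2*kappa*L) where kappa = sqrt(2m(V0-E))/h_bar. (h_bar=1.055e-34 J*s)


V0 - E = 3.19 eV = 5.1104e-19 J
kappa = sqrt(2 * m * (V0-E)) / h_bar
= sqrt(2 * 9.109e-31 * 5.1104e-19) / 1.055e-34
= 9.1459e+09 /m
2*kappa*L = 2 * 9.1459e+09 * 1.68e-9
= 30.7301
T = exp(-30.7301) = 4.509139e-14

4.509139e-14


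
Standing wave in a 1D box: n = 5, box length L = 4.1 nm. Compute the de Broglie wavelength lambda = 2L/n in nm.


lambda = 2L / n
= 2 * 4.1 / 5
= 8.2 / 5
= 1.64 nm

1.64


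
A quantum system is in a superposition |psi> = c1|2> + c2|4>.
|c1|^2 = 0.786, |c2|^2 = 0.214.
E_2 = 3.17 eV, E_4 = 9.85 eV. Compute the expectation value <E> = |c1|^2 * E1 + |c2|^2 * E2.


<E> = |c1|^2 * E1 + |c2|^2 * E2
= 0.786 * 3.17 + 0.214 * 9.85
= 2.4916 + 2.1079
= 4.5995 eV

4.5995


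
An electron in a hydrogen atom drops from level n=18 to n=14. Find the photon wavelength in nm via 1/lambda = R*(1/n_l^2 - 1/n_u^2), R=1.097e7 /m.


1/lambda = R * (1/n_l^2 - 1/n_u^2)
= 1.097e7 * (1/14^2 - 1/18^2)
= 1.097e7 * (0.005102 - 0.003086)
= 1.097e7 * 0.002016
= 2.2111e+04 /m
lambda = 1 / 2.2111e+04 = 45225.6153 nm

45225.6153


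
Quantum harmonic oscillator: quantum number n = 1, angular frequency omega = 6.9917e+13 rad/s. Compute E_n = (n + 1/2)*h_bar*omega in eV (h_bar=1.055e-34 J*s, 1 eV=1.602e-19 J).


E = (n + 1/2) * h_bar * omega
= (1 + 0.5) * 1.055e-34 * 6.9917e+13
= 1.5 * 7.3762e-21
= 1.1064e-20 J
= 0.0691 eV

0.0691


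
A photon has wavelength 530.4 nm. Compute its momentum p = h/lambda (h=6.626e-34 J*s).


p = h / lambda
= 6.626e-34 / (530.4e-9)
= 6.626e-34 / 5.3040e-07
= 1.2492e-27 kg*m/s

1.2492e-27


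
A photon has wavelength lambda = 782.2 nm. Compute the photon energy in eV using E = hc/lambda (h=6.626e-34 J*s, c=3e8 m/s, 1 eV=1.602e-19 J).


E = hc / lambda
= (6.626e-34)(3e8) / (782.2e-9)
= 1.9878e-25 / 7.8220e-07
= 2.5413e-19 J
Converting to eV: 2.5413e-19 / 1.602e-19
= 1.5863 eV

1.5863


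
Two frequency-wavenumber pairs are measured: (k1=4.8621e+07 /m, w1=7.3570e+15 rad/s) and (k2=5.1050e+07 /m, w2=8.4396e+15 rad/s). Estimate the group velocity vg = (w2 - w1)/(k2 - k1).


vg = (w2 - w1) / (k2 - k1)
= (8.4396e+15 - 7.3570e+15) / (5.1050e+07 - 4.8621e+07)
= 1.0826e+15 / 2.4290e+06
= 4.4570e+08 m/s

4.4570e+08


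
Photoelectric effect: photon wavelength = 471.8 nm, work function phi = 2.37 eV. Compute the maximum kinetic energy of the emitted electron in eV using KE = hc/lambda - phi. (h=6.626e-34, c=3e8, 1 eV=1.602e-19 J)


E_photon = hc / lambda
= (6.626e-34)(3e8) / (471.8e-9)
= 4.2132e-19 J
= 2.63 eV
KE = E_photon - phi
= 2.63 - 2.37
= 0.26 eV

0.26


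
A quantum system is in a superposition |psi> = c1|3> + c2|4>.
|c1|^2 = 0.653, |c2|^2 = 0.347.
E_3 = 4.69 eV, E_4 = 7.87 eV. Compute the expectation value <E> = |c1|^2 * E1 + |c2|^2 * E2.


<E> = |c1|^2 * E1 + |c2|^2 * E2
= 0.653 * 4.69 + 0.347 * 7.87
= 3.0626 + 2.7309
= 5.7935 eV

5.7935


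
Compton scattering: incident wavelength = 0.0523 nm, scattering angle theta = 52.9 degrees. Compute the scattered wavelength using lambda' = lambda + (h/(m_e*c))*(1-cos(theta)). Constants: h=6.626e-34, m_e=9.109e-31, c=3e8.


Compton wavelength: h/(m_e*c) = 2.4247e-12 m
d_lambda = 2.4247e-12 * (1 - cos(52.9 deg))
= 2.4247e-12 * 0.396792
= 9.6210e-13 m = 0.000962 nm
lambda' = 0.0523 + 0.000962
= 0.053262 nm

0.053262


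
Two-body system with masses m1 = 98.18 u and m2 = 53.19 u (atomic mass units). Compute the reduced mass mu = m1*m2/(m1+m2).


mu = m1 * m2 / (m1 + m2)
= 98.18 * 53.19 / (98.18 + 53.19)
= 5222.1942 / 151.37
= 34.4995 u

34.4995


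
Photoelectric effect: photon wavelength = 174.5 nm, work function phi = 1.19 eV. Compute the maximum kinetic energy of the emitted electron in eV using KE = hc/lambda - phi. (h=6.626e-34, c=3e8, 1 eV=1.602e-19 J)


E_photon = hc / lambda
= (6.626e-34)(3e8) / (174.5e-9)
= 1.1391e-18 J
= 7.1107 eV
KE = E_photon - phi
= 7.1107 - 1.19
= 5.9207 eV

5.9207


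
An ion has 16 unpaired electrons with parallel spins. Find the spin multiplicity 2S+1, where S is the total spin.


Total spin S = N * (1/2) = 16 * 0.5 = 8.0
Spin multiplicity = 2S + 1
= 2 * 8.0 + 1
= 17

17


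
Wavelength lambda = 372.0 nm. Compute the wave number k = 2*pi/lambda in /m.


k = 2 * pi / lambda
= 6.2832 / (372.0e-9)
= 6.2832 / 3.7200e-07
= 1.6890e+07 /m

1.6890e+07


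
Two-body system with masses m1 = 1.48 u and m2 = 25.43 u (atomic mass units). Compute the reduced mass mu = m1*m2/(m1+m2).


mu = m1 * m2 / (m1 + m2)
= 1.48 * 25.43 / (1.48 + 25.43)
= 37.6364 / 26.91
= 1.3986 u

1.3986


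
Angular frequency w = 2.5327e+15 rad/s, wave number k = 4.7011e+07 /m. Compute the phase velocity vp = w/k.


vp = w / k
= 2.5327e+15 / 4.7011e+07
= 5.3875e+07 m/s

5.3875e+07


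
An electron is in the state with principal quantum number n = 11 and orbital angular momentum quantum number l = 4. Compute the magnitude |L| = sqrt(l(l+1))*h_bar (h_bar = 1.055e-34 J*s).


L = sqrt(l*(l+1)) * h_bar
= sqrt(4 * 5) * 1.055e-34
= sqrt(20) * 1.055e-34
= 4.4721 * 1.055e-34
= 4.7181e-34 J*s

4.7181e-34


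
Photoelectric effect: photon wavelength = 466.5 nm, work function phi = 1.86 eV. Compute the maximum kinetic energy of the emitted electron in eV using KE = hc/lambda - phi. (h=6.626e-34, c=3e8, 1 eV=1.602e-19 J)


E_photon = hc / lambda
= (6.626e-34)(3e8) / (466.5e-9)
= 4.2611e-19 J
= 2.6599 eV
KE = E_photon - phi
= 2.6599 - 1.86
= 0.7999 eV

0.7999


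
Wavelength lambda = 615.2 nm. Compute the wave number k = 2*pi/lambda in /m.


k = 2 * pi / lambda
= 6.2832 / (615.2e-9)
= 6.2832 / 6.1520e-07
= 1.0213e+07 /m

1.0213e+07


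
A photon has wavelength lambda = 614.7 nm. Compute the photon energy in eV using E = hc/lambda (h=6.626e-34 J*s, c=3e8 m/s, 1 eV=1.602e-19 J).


E = hc / lambda
= (6.626e-34)(3e8) / (614.7e-9)
= 1.9878e-25 / 6.1470e-07
= 3.2338e-19 J
Converting to eV: 3.2338e-19 / 1.602e-19
= 2.0186 eV

2.0186


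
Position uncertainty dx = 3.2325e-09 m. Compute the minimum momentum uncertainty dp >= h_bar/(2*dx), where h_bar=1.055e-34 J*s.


dp = h_bar / (2 * dx)
= 1.055e-34 / (2 * 3.2325e-09)
= 1.055e-34 / 6.4650e-09
= 1.6319e-26 kg*m/s

1.6319e-26


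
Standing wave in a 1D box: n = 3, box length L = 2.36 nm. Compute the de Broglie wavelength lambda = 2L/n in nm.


lambda = 2L / n
= 2 * 2.36 / 3
= 4.72 / 3
= 1.5733 nm

1.5733


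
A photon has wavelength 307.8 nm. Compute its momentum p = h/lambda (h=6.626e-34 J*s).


p = h / lambda
= 6.626e-34 / (307.8e-9)
= 6.626e-34 / 3.0780e-07
= 2.1527e-27 kg*m/s

2.1527e-27


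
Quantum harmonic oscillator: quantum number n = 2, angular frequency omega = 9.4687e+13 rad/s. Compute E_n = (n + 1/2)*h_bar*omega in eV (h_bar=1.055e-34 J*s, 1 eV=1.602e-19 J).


E = (n + 1/2) * h_bar * omega
= (2 + 0.5) * 1.055e-34 * 9.4687e+13
= 2.5 * 9.9895e-21
= 2.4974e-20 J
= 0.1559 eV

0.1559


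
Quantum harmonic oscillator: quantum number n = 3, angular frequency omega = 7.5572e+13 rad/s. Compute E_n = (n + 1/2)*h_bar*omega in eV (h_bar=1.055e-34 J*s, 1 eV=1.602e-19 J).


E = (n + 1/2) * h_bar * omega
= (3 + 0.5) * 1.055e-34 * 7.5572e+13
= 3.5 * 7.9728e-21
= 2.7905e-20 J
= 0.1742 eV

0.1742


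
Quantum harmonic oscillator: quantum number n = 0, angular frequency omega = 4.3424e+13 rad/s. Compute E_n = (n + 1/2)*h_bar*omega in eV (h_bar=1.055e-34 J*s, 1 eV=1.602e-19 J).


E = (n + 1/2) * h_bar * omega
= (0 + 0.5) * 1.055e-34 * 4.3424e+13
= 0.5 * 4.5812e-21
= 2.2906e-21 J
= 0.0143 eV

0.0143


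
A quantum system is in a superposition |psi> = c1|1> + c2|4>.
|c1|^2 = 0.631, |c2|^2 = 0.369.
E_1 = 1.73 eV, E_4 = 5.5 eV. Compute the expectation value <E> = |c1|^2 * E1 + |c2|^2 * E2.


<E> = |c1|^2 * E1 + |c2|^2 * E2
= 0.631 * 1.73 + 0.369 * 5.5
= 1.0916 + 2.0295
= 3.1211 eV

3.1211


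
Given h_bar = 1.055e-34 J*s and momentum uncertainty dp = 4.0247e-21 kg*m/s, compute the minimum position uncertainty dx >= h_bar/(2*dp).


dx = h_bar / (2 * dp)
= 1.055e-34 / (2 * 4.0247e-21)
= 1.055e-34 / 8.0494e-21
= 1.3107e-14 m

1.3107e-14


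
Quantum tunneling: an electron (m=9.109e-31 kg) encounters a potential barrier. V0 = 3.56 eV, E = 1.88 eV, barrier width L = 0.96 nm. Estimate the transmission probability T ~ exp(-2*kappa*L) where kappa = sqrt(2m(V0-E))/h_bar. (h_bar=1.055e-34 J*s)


V0 - E = 1.68 eV = 2.6914e-19 J
kappa = sqrt(2 * m * (V0-E)) / h_bar
= sqrt(2 * 9.109e-31 * 2.6914e-19) / 1.055e-34
= 6.6372e+09 /m
2*kappa*L = 2 * 6.6372e+09 * 0.96e-9
= 12.7434
T = exp(-12.7434) = 2.921565e-06

2.921565e-06


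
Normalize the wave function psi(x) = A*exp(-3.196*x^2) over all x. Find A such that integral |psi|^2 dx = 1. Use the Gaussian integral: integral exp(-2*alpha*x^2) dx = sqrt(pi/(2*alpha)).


integral |psi|^2 dx = A^2 * sqrt(pi/(2*alpha)) = 1
A^2 = sqrt(2*alpha/pi)
= sqrt(2 * 3.196 / pi)
= 1.426407
A = sqrt(1.426407)
= 1.1943

1.1943


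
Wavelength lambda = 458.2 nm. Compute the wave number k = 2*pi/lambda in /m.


k = 2 * pi / lambda
= 6.2832 / (458.2e-9)
= 6.2832 / 4.5820e-07
= 1.3713e+07 /m

1.3713e+07


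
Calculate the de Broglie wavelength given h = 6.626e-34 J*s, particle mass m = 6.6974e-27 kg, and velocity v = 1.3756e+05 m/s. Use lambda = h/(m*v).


lambda = h / (m * v)
= 6.626e-34 / (6.6974e-27 * 1.3756e+05)
= 6.626e-34 / 9.2129e-22
= 7.1921e-13 m

7.1921e-13


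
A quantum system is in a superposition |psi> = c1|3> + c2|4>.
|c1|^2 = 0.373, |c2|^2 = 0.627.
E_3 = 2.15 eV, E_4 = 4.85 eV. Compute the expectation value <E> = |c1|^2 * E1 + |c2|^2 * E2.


<E> = |c1|^2 * E1 + |c2|^2 * E2
= 0.373 * 2.15 + 0.627 * 4.85
= 0.8019 + 3.0409
= 3.8429 eV

3.8429


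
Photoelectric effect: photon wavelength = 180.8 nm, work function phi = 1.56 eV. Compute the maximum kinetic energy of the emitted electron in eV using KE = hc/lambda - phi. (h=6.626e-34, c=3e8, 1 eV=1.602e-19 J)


E_photon = hc / lambda
= (6.626e-34)(3e8) / (180.8e-9)
= 1.0994e-18 J
= 6.863 eV
KE = E_photon - phi
= 6.863 - 1.56
= 5.303 eV

5.303


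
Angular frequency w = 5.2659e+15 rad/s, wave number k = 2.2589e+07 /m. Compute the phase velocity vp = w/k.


vp = w / k
= 5.2659e+15 / 2.2589e+07
= 2.3312e+08 m/s

2.3312e+08


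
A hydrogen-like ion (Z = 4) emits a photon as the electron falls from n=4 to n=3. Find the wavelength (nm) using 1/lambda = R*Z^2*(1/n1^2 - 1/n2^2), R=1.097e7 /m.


1/lambda = R * Z^2 * (1/n1^2 - 1/n2^2)
= 1.097e7 * 4^2 * (1/3^2 - 1/4^2)
= 1.097e7 * 16 * (0.111111 - 0.0625)
= 8.5322e+06 /m
lambda = 1 / 8.5322e+06
= 117.2028 nm

117.2028


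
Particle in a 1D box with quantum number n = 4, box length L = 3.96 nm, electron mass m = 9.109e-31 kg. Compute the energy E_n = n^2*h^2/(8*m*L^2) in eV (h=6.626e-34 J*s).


E = n^2 * h^2 / (8 * m * L^2)
= 4^2 * (6.626e-34)^2 / (8 * 9.109e-31 * (3.96e-9)^2)
= 16 * 4.3904e-67 / (8 * 9.109e-31 * 1.5682e-17)
= 6.1471e-20 J
= 0.3837 eV

0.3837


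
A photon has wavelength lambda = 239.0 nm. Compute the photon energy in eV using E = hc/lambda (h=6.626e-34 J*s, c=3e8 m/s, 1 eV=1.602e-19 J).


E = hc / lambda
= (6.626e-34)(3e8) / (239.0e-9)
= 1.9878e-25 / 2.3900e-07
= 8.3172e-19 J
Converting to eV: 8.3172e-19 / 1.602e-19
= 5.1917 eV

5.1917


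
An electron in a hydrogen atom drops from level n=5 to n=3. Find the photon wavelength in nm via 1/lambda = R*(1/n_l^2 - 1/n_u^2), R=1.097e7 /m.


1/lambda = R * (1/n_l^2 - 1/n_u^2)
= 1.097e7 * (1/3^2 - 1/5^2)
= 1.097e7 * (0.111111 - 0.04)
= 1.097e7 * 0.071111
= 7.8009e+05 /m
lambda = 1 / 7.8009e+05 = 1281.9052 nm

1281.9052


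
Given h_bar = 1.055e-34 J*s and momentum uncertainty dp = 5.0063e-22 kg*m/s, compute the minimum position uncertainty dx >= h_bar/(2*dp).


dx = h_bar / (2 * dp)
= 1.055e-34 / (2 * 5.0063e-22)
= 1.055e-34 / 1.0013e-21
= 1.0537e-13 m

1.0537e-13


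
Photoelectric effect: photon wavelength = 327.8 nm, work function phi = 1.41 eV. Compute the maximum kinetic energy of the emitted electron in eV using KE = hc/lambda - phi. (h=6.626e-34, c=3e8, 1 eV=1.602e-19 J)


E_photon = hc / lambda
= (6.626e-34)(3e8) / (327.8e-9)
= 6.0641e-19 J
= 3.7853 eV
KE = E_photon - phi
= 3.7853 - 1.41
= 2.3753 eV

2.3753


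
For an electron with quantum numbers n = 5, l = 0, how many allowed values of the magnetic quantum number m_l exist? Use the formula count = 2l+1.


m_l ranges from -l to +l in integer steps
So m_l goes from -0 to +0
Count = 2l + 1 = 2*0 + 1
= 1

1


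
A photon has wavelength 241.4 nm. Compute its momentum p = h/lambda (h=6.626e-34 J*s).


p = h / lambda
= 6.626e-34 / (241.4e-9)
= 6.626e-34 / 2.4140e-07
= 2.7448e-27 kg*m/s

2.7448e-27


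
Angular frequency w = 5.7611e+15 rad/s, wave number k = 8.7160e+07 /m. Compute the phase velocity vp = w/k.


vp = w / k
= 5.7611e+15 / 8.7160e+07
= 6.6098e+07 m/s

6.6098e+07


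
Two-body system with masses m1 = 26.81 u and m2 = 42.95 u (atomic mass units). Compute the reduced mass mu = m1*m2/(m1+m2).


mu = m1 * m2 / (m1 + m2)
= 26.81 * 42.95 / (26.81 + 42.95)
= 1151.4895 / 69.76
= 16.5064 u

16.5064


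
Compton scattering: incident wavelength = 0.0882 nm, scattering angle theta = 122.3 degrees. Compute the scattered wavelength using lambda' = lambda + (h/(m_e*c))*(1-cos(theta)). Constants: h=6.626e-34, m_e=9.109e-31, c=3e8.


Compton wavelength: h/(m_e*c) = 2.4247e-12 m
d_lambda = 2.4247e-12 * (1 - cos(122.3 deg))
= 2.4247e-12 * 1.534352
= 3.7204e-12 m = 0.00372 nm
lambda' = 0.0882 + 0.00372
= 0.09192 nm

0.09192


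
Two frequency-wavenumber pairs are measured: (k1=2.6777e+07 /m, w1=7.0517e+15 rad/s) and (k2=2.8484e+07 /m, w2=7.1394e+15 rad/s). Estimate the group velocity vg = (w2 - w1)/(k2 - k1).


vg = (w2 - w1) / (k2 - k1)
= (7.1394e+15 - 7.0517e+15) / (2.8484e+07 - 2.6777e+07)
= 8.7700e+13 / 1.7070e+06
= 5.1377e+07 m/s

5.1377e+07


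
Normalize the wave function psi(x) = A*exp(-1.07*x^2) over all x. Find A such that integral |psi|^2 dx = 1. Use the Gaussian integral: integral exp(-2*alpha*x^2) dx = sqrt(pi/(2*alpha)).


integral |psi|^2 dx = A^2 * sqrt(pi/(2*alpha)) = 1
A^2 = sqrt(2*alpha/pi)
= sqrt(2 * 1.07 / pi)
= 0.825338
A = sqrt(0.825338)
= 0.9085

0.9085


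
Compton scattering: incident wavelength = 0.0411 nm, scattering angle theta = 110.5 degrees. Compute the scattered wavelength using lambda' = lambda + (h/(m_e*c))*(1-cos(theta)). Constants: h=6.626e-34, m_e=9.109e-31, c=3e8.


Compton wavelength: h/(m_e*c) = 2.4247e-12 m
d_lambda = 2.4247e-12 * (1 - cos(110.5 deg))
= 2.4247e-12 * 1.350207
= 3.2739e-12 m = 0.003274 nm
lambda' = 0.0411 + 0.003274
= 0.044374 nm

0.044374


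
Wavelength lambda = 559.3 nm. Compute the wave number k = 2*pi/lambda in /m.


k = 2 * pi / lambda
= 6.2832 / (559.3e-9)
= 6.2832 / 5.5930e-07
= 1.1234e+07 /m

1.1234e+07


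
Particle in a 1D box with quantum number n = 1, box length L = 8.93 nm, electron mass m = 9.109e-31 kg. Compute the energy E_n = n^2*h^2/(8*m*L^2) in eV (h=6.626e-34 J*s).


E = n^2 * h^2 / (8 * m * L^2)
= 1^2 * (6.626e-34)^2 / (8 * 9.109e-31 * (8.93e-9)^2)
= 1 * 4.3904e-67 / (8 * 9.109e-31 * 7.9745e-17)
= 7.5551e-22 J
= 0.0047 eV

0.0047


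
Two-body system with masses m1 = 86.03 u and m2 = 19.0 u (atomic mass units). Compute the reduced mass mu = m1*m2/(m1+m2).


mu = m1 * m2 / (m1 + m2)
= 86.03 * 19.0 / (86.03 + 19.0)
= 1634.57 / 105.03
= 15.5629 u

15.5629


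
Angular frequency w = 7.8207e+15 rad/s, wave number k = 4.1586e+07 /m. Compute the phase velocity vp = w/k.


vp = w / k
= 7.8207e+15 / 4.1586e+07
= 1.8806e+08 m/s

1.8806e+08


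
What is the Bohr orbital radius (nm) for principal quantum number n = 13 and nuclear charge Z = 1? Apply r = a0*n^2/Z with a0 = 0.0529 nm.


r = a0 * n^2 / Z
= 0.0529 * 13^2 / 1
= 0.0529 * 169 / 1
= 8.9401 nm

8.9401


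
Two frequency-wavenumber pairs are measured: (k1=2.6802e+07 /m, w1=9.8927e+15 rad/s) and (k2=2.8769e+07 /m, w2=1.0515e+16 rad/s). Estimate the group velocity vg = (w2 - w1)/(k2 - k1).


vg = (w2 - w1) / (k2 - k1)
= (1.0515e+16 - 9.8927e+15) / (2.8769e+07 - 2.6802e+07)
= 6.2230e+14 / 1.9670e+06
= 3.1637e+08 m/s

3.1637e+08


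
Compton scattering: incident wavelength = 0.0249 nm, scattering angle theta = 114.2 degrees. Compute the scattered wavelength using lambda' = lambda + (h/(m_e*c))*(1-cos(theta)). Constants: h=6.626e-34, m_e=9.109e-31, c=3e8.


Compton wavelength: h/(m_e*c) = 2.4247e-12 m
d_lambda = 2.4247e-12 * (1 - cos(114.2 deg))
= 2.4247e-12 * 1.409923
= 3.4187e-12 m = 0.003419 nm
lambda' = 0.0249 + 0.003419
= 0.028319 nm

0.028319


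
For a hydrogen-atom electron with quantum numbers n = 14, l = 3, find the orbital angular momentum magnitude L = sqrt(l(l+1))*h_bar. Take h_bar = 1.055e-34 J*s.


L = sqrt(l*(l+1)) * h_bar
= sqrt(3 * 4) * 1.055e-34
= sqrt(12) * 1.055e-34
= 3.4641 * 1.055e-34
= 3.6546e-34 J*s

3.6546e-34


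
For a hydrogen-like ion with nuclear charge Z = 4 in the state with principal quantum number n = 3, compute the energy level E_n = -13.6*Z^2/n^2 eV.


E_n = -13.6 * Z^2 / n^2
= -13.6 * 4^2 / 3^2
= -13.6 * 16 / 9
= -24.1778 eV

-24.1778


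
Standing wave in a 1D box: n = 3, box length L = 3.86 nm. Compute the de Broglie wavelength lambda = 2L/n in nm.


lambda = 2L / n
= 2 * 3.86 / 3
= 7.72 / 3
= 2.5733 nm

2.5733


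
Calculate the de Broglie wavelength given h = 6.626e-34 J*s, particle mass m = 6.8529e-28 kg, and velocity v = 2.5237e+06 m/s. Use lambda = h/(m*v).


lambda = h / (m * v)
= 6.626e-34 / (6.8529e-28 * 2.5237e+06)
= 6.626e-34 / 1.7295e-21
= 3.8312e-13 m

3.8312e-13


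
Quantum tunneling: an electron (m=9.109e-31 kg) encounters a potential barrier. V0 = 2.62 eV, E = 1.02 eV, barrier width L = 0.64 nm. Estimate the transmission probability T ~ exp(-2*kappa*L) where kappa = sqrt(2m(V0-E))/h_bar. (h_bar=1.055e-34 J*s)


V0 - E = 1.6 eV = 2.5632e-19 J
kappa = sqrt(2 * m * (V0-E)) / h_bar
= sqrt(2 * 9.109e-31 * 2.5632e-19) / 1.055e-34
= 6.4772e+09 /m
2*kappa*L = 2 * 6.4772e+09 * 0.64e-9
= 8.2909
T = exp(-8.2909) = 2.508010e-04

2.508010e-04


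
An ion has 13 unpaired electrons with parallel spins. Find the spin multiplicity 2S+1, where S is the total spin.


Total spin S = N * (1/2) = 13 * 0.5 = 6.5
Spin multiplicity = 2S + 1
= 2 * 6.5 + 1
= 14

14


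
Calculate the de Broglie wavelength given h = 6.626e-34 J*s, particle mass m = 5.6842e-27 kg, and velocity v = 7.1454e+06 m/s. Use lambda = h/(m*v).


lambda = h / (m * v)
= 6.626e-34 / (5.6842e-27 * 7.1454e+06)
= 6.626e-34 / 4.0616e-20
= 1.6314e-14 m

1.6314e-14


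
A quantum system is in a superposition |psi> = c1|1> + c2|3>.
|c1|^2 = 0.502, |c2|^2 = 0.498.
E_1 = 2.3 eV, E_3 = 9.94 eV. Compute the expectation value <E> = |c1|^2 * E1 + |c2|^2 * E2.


<E> = |c1|^2 * E1 + |c2|^2 * E2
= 0.502 * 2.3 + 0.498 * 9.94
= 1.1546 + 4.9501
= 6.1047 eV

6.1047


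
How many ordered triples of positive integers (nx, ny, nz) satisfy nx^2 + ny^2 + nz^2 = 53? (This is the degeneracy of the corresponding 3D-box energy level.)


Enumerate all (nx, ny, nz) with nx^2 + ny^2 + nz^2 = 53:
(1,4,6)
(1,6,4)
(4,1,6)
(4,6,1)
(6,1,4)
(6,4,1)
Total degeneracy = 6

6


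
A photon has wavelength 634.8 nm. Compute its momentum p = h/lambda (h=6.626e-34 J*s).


p = h / lambda
= 6.626e-34 / (634.8e-9)
= 6.626e-34 / 6.3480e-07
= 1.0438e-27 kg*m/s

1.0438e-27


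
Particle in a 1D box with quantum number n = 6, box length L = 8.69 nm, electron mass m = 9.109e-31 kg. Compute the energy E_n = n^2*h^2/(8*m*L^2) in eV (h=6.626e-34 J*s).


E = n^2 * h^2 / (8 * m * L^2)
= 6^2 * (6.626e-34)^2 / (8 * 9.109e-31 * (8.69e-9)^2)
= 36 * 4.3904e-67 / (8 * 9.109e-31 * 7.5516e-17)
= 2.8721e-20 J
= 0.1793 eV

0.1793


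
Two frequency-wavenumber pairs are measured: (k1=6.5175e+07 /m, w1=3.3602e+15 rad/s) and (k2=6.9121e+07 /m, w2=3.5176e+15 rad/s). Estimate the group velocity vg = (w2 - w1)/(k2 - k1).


vg = (w2 - w1) / (k2 - k1)
= (3.5176e+15 - 3.3602e+15) / (6.9121e+07 - 6.5175e+07)
= 1.5740e+14 / 3.9460e+06
= 3.9888e+07 m/s

3.9888e+07


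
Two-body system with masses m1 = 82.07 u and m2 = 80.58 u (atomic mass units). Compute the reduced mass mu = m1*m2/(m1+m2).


mu = m1 * m2 / (m1 + m2)
= 82.07 * 80.58 / (82.07 + 80.58)
= 6613.2006 / 162.65
= 40.6591 u

40.6591


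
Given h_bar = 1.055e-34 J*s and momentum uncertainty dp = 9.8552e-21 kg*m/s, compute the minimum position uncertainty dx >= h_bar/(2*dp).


dx = h_bar / (2 * dp)
= 1.055e-34 / (2 * 9.8552e-21)
= 1.055e-34 / 1.9710e-20
= 5.3525e-15 m

5.3525e-15


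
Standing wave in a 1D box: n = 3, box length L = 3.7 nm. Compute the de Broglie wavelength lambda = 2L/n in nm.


lambda = 2L / n
= 2 * 3.7 / 3
= 7.4 / 3
= 2.4667 nm

2.4667


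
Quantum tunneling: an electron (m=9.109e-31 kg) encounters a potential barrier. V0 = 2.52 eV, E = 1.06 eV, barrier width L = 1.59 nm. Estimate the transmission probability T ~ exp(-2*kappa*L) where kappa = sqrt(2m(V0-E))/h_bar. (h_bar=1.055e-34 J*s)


V0 - E = 1.46 eV = 2.3389e-19 J
kappa = sqrt(2 * m * (V0-E)) / h_bar
= sqrt(2 * 9.109e-31 * 2.3389e-19) / 1.055e-34
= 6.1874e+09 /m
2*kappa*L = 2 * 6.1874e+09 * 1.59e-9
= 19.6758
T = exp(-19.6758) = 2.850381e-09

2.850381e-09


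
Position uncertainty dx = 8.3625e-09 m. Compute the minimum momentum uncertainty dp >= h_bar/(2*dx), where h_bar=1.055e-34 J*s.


dp = h_bar / (2 * dx)
= 1.055e-34 / (2 * 8.3625e-09)
= 1.055e-34 / 1.6725e-08
= 6.3079e-27 kg*m/s

6.3079e-27
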